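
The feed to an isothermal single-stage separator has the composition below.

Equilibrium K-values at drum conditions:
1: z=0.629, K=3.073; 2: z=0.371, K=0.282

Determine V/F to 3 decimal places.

Material balance + equilibrium reduce to Σ zᵢ(Kᵢ−1)/(1+V/F(Kᵢ−1)) = 0.
Feasibility: ΣzᵢKᵢ = 2.038, Σzᵢ/Kᵢ = 1.520 — both > 1, two phases present.
Binary case is linear: z₁(K₁−1)(1+V/F(K₂−1)) + z₂(K₂−1)(1+V/F(K₁−1)) = 0
⇒ V/F = [z₁(K₁−1)+z₂(K₂−1)] / [−(K₁−1)(K₂−1)] = 1.0375/1.4884 = 0.697

V/F = 0.697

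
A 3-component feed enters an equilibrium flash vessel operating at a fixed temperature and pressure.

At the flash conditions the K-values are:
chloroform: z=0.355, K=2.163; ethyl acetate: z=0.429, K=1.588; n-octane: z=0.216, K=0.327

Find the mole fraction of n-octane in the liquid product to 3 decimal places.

x_n-octane = 0.545

Let β = V/F and solve Σ zᵢ(Kᵢ−1)/(1+β(Kᵢ−1)) = 0.
g(0) = ΣzᵢKᵢ − 1 = 0.520 and g(1) = 1 − Σzᵢ/Kᵢ = -0.095, so a root lies in (0, 1).
Newton–Raphson from β = 0.42:
  β = 0.420: g = 0.2770, g' = -0.502 → β = 0.972
  β = 0.972: g = -0.0656, g' = -0.983 → β = 0.905
  β = 0.905: g = -0.0059, g' = -0.817 → β = 0.898
Converged at β = 0.898.
Compositions from xᵢ = zᵢ/(1+β(Kᵢ−1)), yᵢ = Kᵢxᵢ:
  chloroform: x = 0.174, y = 0.376
  ethyl acetate: x = 0.281, y = 0.446
  n-octane: x = 0.545, y = 0.178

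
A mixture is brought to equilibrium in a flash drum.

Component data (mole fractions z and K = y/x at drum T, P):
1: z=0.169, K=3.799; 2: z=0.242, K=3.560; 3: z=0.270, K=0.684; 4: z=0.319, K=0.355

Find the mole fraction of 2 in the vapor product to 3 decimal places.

Newton–Raphson from ψ = 0.5:
  ψ = 0.500: g = 0.0638, g' = -0.862 → ψ = 0.574
  ψ = 0.574: g = 0.0014, g' = -0.830 → ψ = 0.576
Converged at ψ = 0.576.
Compositions from xᵢ = zᵢ/(1+ψ(Kᵢ−1)), yᵢ = Kᵢxᵢ:
  1: x = 0.065, y = 0.246
  2: x = 0.098, y = 0.348
  3: x = 0.330, y = 0.226
  4: x = 0.507, y = 0.180

y_2 = 0.348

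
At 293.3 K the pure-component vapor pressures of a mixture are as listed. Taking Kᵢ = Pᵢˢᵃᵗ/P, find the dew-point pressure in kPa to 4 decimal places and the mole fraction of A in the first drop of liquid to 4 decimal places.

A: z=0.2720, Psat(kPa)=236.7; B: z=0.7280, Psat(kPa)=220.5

At the dew point ψ → 1, so Σzᵢ/Kᵢ = 1 with Kᵢ = Pᵢˢᵃᵗ/P ⇒ 1/P = Σzᵢ/Pᵢˢᵃᵗ.
1/P = 0.2720/236.7 + 0.7280/220.5 = 0.0044507 ⇒ P = 224.6827 kPa
xᵢ = zᵢP/Pᵢˢᵃᵗ ⇒ x_A = 0.2720·224.6827/236.7 = 0.2582

Pdew = 224.6827 kPa, x_A = 0.2582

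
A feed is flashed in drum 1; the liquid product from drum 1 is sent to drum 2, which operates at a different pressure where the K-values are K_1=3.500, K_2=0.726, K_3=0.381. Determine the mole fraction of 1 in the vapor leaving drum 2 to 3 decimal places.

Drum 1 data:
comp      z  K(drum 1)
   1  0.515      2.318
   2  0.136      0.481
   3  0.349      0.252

y_1 (drum 2) = 0.622

Drum 1:
Rachford–Rice: g(ψ₁) = Σ zᵢ(Kᵢ−1)/(1+ψ₁(Kᵢ−1)) = 0.
g(0) = ΣzᵢKᵢ − 1 = 0.347 and g(1) = 1 − Σzᵢ/Kᵢ = -0.890, so a root lies in (0, 1).
Iterate (Newton) starting at ψ₁ = 0.5:
  ψ₁ = 0.500: g = -0.1032, g' = -0.890 → ψ₁ = 0.384
  ψ₁ = 0.384: g = -0.0038, g' = -0.836 → ψ₁ = 0.380
Converged at ψ₁ = 0.380.
Drum-1 compositions:
  1: x = 0.343, y = 0.796
  2: x = 0.169, y = 0.081
  3: x = 0.487, y = 0.123
Drum-2 feed = drum-1 liquid: z₂ = (0.3433, 0.1694, 0.4874).
Drum 2:
Iterate (Newton) starting at ψ₂ = 0.32:
  ψ₂ = 0.320: g = 0.0497, g' = -0.968 → ψ₂ = 0.371
  ψ₂ = 0.371: g = 0.0016, g' = -0.908 → ψ₂ = 0.373
Converged at ψ₂ = 0.373.
  1: x = 0.178, y = 0.622
  2: x = 0.189, y = 0.137
  3: x = 0.634, y = 0.241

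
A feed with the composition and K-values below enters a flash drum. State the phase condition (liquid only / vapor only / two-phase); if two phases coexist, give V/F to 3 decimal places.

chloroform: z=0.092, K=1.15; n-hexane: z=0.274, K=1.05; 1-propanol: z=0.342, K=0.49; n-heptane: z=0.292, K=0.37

ΣzᵢKᵢ = 0.669; Σzᵢ/Kᵢ = 1.828.
Since ΣzᵢKᵢ < 1 the mixture is below its bubble point — single liquid phase.

liquid only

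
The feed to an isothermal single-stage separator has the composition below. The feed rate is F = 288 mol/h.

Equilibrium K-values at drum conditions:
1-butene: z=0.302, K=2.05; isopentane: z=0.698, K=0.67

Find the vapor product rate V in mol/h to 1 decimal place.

V = 72.1 mol/h

Material balance + equilibrium reduce to Σ zᵢ(Kᵢ−1)/(1+V/F(Kᵢ−1)) = 0.
Check two-phase: ΣzᵢKᵢ = 1.087 > 1 and Σzᵢ/Kᵢ = 1.189 > 1, so g(0) = 0.087 > 0 and g(1) = -0.189 < 0.
Binary case is linear: z₁(K₁−1)(1+V/F(K₂−1)) + z₂(K₂−1)(1+V/F(K₁−1)) = 0
⇒ V/F = [z₁(K₁−1)+z₂(K₂−1)] / [−(K₁−1)(K₂−1)] = 0.0868/0.3465 = 0.250
Then V = V/F·F = 0.2504·288 = 72.1 mol/h and L = F − V = 215.9 mol/h.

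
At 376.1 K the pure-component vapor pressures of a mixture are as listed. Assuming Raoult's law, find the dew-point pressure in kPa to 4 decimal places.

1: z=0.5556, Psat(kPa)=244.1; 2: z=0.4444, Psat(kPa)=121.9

Pdew = 168.8696 kPa

At the dew point ψ → 1, so Σzᵢ/Kᵢ = 1 with Kᵢ = Pᵢˢᵃᵗ/P ⇒ 1/P = Σzᵢ/Pᵢˢᵃᵗ.
1/P = 0.5556/244.1 + 0.4444/121.9 = 0.0059217 ⇒ P = 168.8696 kPa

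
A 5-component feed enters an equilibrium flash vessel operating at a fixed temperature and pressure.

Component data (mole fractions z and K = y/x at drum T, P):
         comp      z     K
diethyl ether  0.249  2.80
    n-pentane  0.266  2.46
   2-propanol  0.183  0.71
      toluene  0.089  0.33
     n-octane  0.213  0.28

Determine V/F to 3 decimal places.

Rachford–Rice: g(V/F) = Σ zᵢ(Kᵢ−1)/(1+V/F(Kᵢ−1)) = 0.
g(0) = ΣzᵢKᵢ − 1 = 0.571 and g(1) = 1 − Σzᵢ/Kᵢ = -0.485, so a root lies in (0, 1).
Newton–Raphson from V/F = 0.5:
  V/F = 0.500: g = 0.0690, g' = -0.794 → V/F = 0.587
  V/F = 0.587: g = -0.0007, g' = -0.817 → V/F = 0.586
Converged at V/F = 0.586.

V/F = 0.586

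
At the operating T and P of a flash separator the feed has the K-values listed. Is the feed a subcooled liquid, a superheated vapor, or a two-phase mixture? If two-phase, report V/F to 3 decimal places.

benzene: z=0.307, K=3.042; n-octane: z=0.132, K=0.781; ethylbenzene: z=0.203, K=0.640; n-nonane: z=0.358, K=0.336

two-phase, V/F = 0.273

ΣzᵢKᵢ = 1.287; Σzᵢ/Kᵢ = 1.653.
Both exceed 1, so a two-phase solution exists.
Rachford–Rice: g(ψ) = Σ zᵢ(Kᵢ−1)/(1+ψ(Kᵢ−1)) = 0.
Newton iteration, ψ⁰ = 0.49:
  ψ = 0.490: g = -0.1601, g' = -0.713 → ψ = 0.266
  ψ = 0.266: g = 0.0064, g' = -0.810 → ψ = 0.273
Converged at ψ = 0.273.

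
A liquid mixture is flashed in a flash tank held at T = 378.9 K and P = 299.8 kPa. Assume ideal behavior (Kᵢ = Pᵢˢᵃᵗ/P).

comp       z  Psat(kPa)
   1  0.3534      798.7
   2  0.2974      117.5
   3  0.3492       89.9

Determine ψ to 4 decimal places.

Raoult's law: Kᵢ = Pᵢˢᵃᵗ/P = Pᵢˢᵃᵗ/299.8.
  K_1 = 798.7/299.8 = 2.664109, K_2 = 117.5/299.8 = 0.391928, K_3 = 89.9/299.8 = 0.299867
Iterate (Newton) starting at ψ = 0.47:
  ψ = 0.4700: g = -0.28760, g' = -0.9040 → ψ = 0.1518
  ψ = 0.1518: g = -0.00334, g' = -0.9715 → ψ = 0.1484
Converged at ψ = 0.1484.

ψ = 0.1484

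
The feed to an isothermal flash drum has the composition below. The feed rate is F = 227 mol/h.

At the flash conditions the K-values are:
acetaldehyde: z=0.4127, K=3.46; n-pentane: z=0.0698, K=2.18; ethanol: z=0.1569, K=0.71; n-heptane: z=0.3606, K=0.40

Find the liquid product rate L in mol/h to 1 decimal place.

L = 71.6 mol/h

Rachford–Rice: g(V/F) = Σ zᵢ(Kᵢ−1)/(1+V/F(Kᵢ−1)) = 0.
Feasibility: ΣzᵢKᵢ = 1.8357, Σzᵢ/Kᵢ = 1.2738 — both > 1, two phases present.
Newton–Raphson from V/F = 0.5:
  V/F = 0.5000: g = 0.14476, g' = -0.8236 → V/F = 0.6758
  V/F = 0.6758: g = 0.00665, g' = -0.7701 → V/F = 0.6844
Converged at V/F = 0.6844.
Then V = V/F·F = 0.6844·227 = 155.4 mol/h and L = F − V = 71.6 mol/h.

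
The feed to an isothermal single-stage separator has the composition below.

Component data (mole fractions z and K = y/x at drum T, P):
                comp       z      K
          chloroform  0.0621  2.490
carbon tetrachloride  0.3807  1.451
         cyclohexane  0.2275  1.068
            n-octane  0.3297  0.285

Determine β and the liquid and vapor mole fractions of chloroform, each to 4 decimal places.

β = 0.1169, x_chloroform = 0.0529, y_chloroform = 0.1317

Let β = V/F and solve Σ zᵢ(Kᵢ−1)/(1+β(Kᵢ−1)) = 0.
Feasibility: ΣzᵢKᵢ = 1.0440, Σzᵢ/Kᵢ = 1.6572 — both > 1, two phases present.
Newton–Raphson from β = 0.59:
  β = 0.5900: g = -0.20802, g' = -0.5926 → β = 0.2390
  β = 0.2390: g = -0.04587, g' = -0.3843 → β = 0.1196
  β = 0.1196: g = -0.00099, g' = -0.3716 → β = 0.1169
Converged at β = 0.1169.
Compositions from xᵢ = zᵢ/(1+β(Kᵢ−1)), yᵢ = Kᵢxᵢ:
  chloroform: x = 0.0529, y = 0.1317
  carbon tetrachloride: x = 0.3616, y = 0.5247
  cyclohexane: x = 0.2257, y = 0.2411
  n-octane: x = 0.3598, y = 0.1025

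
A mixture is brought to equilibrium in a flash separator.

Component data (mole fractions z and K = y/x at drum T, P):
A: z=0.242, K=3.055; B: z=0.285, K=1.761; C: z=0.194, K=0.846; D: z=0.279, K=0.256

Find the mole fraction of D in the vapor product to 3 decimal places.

y_D = 0.121

Newton iteration, ψ⁰ = 0.32:
  ψ = 0.320: g = 0.1706, g' = -0.750 → ψ = 0.547
  ψ = 0.547: g = 0.0043, g' = -0.754 → ψ = 0.553
Converged at ψ = 0.553.
Compositions from xᵢ = zᵢ/(1+ψ(Kᵢ−1)), yᵢ = Kᵢxᵢ:
  A: x = 0.113, y = 0.346
  B: x = 0.201, y = 0.353
  C: x = 0.212, y = 0.179
  D: x = 0.474, y = 0.121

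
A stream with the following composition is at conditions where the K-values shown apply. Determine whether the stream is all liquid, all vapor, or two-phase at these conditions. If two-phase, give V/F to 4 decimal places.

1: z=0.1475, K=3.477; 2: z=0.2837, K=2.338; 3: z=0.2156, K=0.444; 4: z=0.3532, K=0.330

ΣzᵢKᵢ = 1.3884; Σzᵢ/Kᵢ = 1.7197.
Both exceed 1, so a two-phase solution exists.
Material balance + equilibrium reduce to Σ zᵢ(Kᵢ−1)/(1+ψ(Kᵢ−1)) = 0.
Newton–Raphson from ψ = 0.5:
  ψ = 0.5000: g = -0.13123, g' = -0.8493 → ψ = 0.3455
  ψ = 0.3455: g = 0.00018, g' = -0.8709 → ψ = 0.3457
Converged at ψ = 0.3457.

two-phase, V/F = 0.3457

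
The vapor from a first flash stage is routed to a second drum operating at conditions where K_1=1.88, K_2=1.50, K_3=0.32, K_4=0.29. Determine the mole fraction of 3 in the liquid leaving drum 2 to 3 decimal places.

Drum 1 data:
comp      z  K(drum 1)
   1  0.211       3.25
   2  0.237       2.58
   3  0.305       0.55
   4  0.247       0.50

x_3 (drum 2) = 0.278

Drum 1:
Newton–Raphson from ψ₁ = 0.65:
  ψ₁ = 0.650: g = 0.0006, g' = -0.579 → ψ₁ = 0.651
Converged at ψ₁ = 0.651.
Drum-1 compositions:
  1: x = 0.086, y = 0.278
  2: x = 0.117, y = 0.301
  3: x = 0.431, y = 0.237
  4: x = 0.366, y = 0.183
Drum-2 feed = drum-1 vapor: z₂ = (0.2782, 0.3014, 0.2373, 0.1831).
Drum 2:
Material balance + equilibrium reduce to Σ zᵢ(Kᵢ−1)/(1+ψ₂(Kᵢ−1)) = 0.
g(0) = ΣzᵢKᵢ − 1 = 0.104 and g(1) = 1 − Σzᵢ/Kᵢ = -0.722, so a root lies in (0, 1).
Newton–Raphson from ψ₂ = 0.64:
  ψ₂ = 0.640: g = -0.2531, g' = -0.785 → ψ₂ = 0.318
  ψ₂ = 0.318: g = -0.0523, g' = -0.520 → ψ₂ = 0.217
  ψ₂ = 0.217: g = -0.0015, g' = -0.493 → ψ₂ = 0.214
Converged at ψ₂ = 0.214.
  1: x = 0.234, y = 0.440
  2: x = 0.272, y = 0.408
  3: x = 0.278, y = 0.089
  4: x = 0.216, y = 0.063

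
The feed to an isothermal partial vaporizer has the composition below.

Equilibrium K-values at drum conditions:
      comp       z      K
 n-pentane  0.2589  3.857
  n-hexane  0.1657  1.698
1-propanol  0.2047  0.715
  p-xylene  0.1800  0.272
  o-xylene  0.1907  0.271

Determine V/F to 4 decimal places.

Material balance + equilibrium reduce to Σ zᵢ(Kᵢ−1)/(1+V/F(Kᵢ−1)) = 0.
g(0) = ΣzᵢKᵢ − 1 = 0.5269 and g(1) = 1 − Σzᵢ/Kᵢ = -0.8165, so a root lies in (0, 1).
Iterate (Newton) starting at V/F = 0.5:
  V/F = 0.5000: g = -0.10251, g' = -0.9121 → V/F = 0.3876
  V/F = 0.3876: g = 0.00011, g' = -0.9289 → V/F = 0.3877
Converged at V/F = 0.3877.

V/F = 0.3877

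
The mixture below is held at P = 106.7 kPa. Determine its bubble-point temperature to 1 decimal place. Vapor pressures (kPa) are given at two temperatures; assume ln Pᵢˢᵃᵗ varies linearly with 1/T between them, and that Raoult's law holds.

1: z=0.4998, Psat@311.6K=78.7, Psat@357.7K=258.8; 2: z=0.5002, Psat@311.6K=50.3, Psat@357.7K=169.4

T = 329.4 K

Bubble-point temperature: ΣzᵢPᵢˢᵃᵗ(T) = P. Interpolate ln Pᵢˢᵃᵗ = aᵢ + bᵢ/T.
  T = 311.6 K: ΣzᵢPᵢˢᵃᵗ = 64.49 kPa
  T = 357.7 K: ΣzᵢPᵢˢᵃᵗ = 214.08 kPa
  T = 334.6 K: ΣzᵢPᵢˢᵃᵗ = 122.30 kPa
  T = 323.1 K: ΣzᵢPᵢˢᵃᵗ = 89.83 kPa
  T = 328.9 K: ΣzᵢPᵢˢᵃᵗ = 105.24 kPa
  T = 331.8 K: ΣzᵢPᵢˢᵃᵗ = 113.67 kPa
Interpolating between 328.9 K and 331.8 K gives T ≈ 329.4 K.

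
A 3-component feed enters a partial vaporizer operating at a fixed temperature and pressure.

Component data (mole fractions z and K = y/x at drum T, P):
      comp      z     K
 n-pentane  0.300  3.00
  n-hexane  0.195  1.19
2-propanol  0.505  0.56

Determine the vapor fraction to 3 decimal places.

ψ = 0.609

Material balance + equilibrium reduce to Σ zᵢ(Kᵢ−1)/(1+ψ(Kᵢ−1)) = 0.
Feasibility: ΣzᵢKᵢ = 1.415, Σzᵢ/Kᵢ = 1.166 — both > 1, two phases present.
Newton–Raphson from ψ = 0.61:
  ψ = 0.610: g = -0.0002, g' = -0.432 → ψ = 0.609
Converged at ψ = 0.609.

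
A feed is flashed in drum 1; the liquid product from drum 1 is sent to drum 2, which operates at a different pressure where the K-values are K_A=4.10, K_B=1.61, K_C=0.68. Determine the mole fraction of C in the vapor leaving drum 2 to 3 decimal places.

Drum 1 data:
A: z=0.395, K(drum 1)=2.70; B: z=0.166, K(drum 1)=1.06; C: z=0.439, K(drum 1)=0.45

Drum 1:
Let ψ₁ = V/F and solve Σ zᵢ(Kᵢ−1)/(1+ψ₁(Kᵢ−1)) = 0.
Feasibility: ΣzᵢKᵢ = 1.440, Σzᵢ/Kᵢ = 1.278 — both > 1, two phases present.
Iterate (Newton) starting at ψ₁ = 0.5:
  ψ₁ = 0.500: g = 0.0396, g' = -0.587 → ψ₁ = 0.568
Converged at ψ₁ = 0.568.
Drum-1 compositions:
  A: x = 0.201, y = 0.542
  B: x = 0.161, y = 0.170
  C: x = 0.639, y = 0.287
Drum-2 feed = drum-1 liquid: z₂ = (0.2009, 0.1605, 0.6385).
Drum 2:
Let ψ₂ = V/F and solve Σ zᵢ(Kᵢ−1)/(1+ψ₂(Kᵢ−1)) = 0.
Feasibility: ΣzᵢKᵢ = 1.516, Σzᵢ/Kᵢ = 1.088 — both > 1, two phases present.
Newton–Raphson from ψ₂ = 0.31:
  ψ₂ = 0.310: g = 0.1731, g' = -0.625 → ψ₂ = 0.587
  ψ₂ = 0.587: g = 0.0414, g' = -0.374 → ψ₂ = 0.698
  ψ₂ = 0.698: g = 0.0026, g' = -0.331 → ψ₂ = 0.705
Converged at ψ₂ = 0.705.
  A: x = 0.063, y = 0.258
  B: x = 0.112, y = 0.181
  C: x = 0.825, y = 0.561

y_C (drum 2) = 0.561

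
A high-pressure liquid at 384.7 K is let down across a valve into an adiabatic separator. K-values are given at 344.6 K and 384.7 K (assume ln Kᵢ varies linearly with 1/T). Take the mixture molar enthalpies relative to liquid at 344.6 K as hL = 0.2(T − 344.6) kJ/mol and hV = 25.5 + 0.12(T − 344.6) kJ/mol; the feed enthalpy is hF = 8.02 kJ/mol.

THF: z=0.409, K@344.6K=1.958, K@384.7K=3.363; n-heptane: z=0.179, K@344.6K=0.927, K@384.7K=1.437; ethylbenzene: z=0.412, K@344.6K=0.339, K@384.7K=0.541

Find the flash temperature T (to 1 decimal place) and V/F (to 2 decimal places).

T = 348.2 K, V/F = 0.29

Adiabatic flash: solve Rachford–Rice at each trial T, then check hF = ψ·hV(T) + (1−ψ)·hL(T).
  T = 344.6 K: K = (1.958, 0.927, 0.339), RR gives ψ = 0.203, H_out = 5.188 kJ/mol
  T = 384.7 K: K = (3.363, 1.437, 0.541), RR gives ψ = 0.985, H_out = 29.976 kJ/mol
  T = 364.6 K: K = (2.603, 1.168, 0.434), RR gives ψ = 0.614, H_out = 18.664 kJ/mol
  T = 354.6 K: K = (2.267, 1.044, 0.385), RR gives ψ = 0.427, H_out = 12.549 kJ/mol
  T = 349.6 K: K = (2.109, 0.984, 0.361), RR gives ψ = 0.322, H_out = 9.093 kJ/mol
  T = 347.1 K: K = (2.033, 0.956, 0.350), RR gives ψ = 0.265, H_out = 7.208 kJ/mol
  T = 348.4 K: K = (2.072, 0.971, 0.356), RR gives ψ = 0.295, H_out = 8.203 kJ/mol
Linear interpolation between T = 347.1 (H_out = 7.208) and T = 348.4 (H_out = 8.203) on hF = 8.02 gives T ≈ 348.2 K, at which ψ = 0.29.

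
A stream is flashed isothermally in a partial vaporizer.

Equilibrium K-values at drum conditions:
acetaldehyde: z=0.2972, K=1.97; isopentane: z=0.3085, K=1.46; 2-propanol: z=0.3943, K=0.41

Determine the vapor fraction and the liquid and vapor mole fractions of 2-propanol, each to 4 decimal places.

ψ = 0.4535, x_2-propanol = 0.5383, y_2-propanol = 0.2207

Rachford–Rice: g(ψ) = Σ zᵢ(Kᵢ−1)/(1+ψ(Kᵢ−1)) = 0.
Feasibility: ΣzᵢKᵢ = 1.1976, Σzᵢ/Kᵢ = 1.3239 — both > 1, two phases present.
Newton iteration, ψ⁰ = 0.41:
  ψ = 0.4100: g = 0.01878, g' = -0.4282 → ψ = 0.4539
  ψ = 0.4539: g = -0.00015, g' = -0.4355 → ψ = 0.4535
Converged at ψ = 0.4535.
Compositions from xᵢ = zᵢ/(1+ψ(Kᵢ−1)), yᵢ = Kᵢxᵢ:
  acetaldehyde: x = 0.2064, y = 0.4066
  isopentane: x = 0.2553, y = 0.3727
  2-propanol: x = 0.5383, y = 0.2207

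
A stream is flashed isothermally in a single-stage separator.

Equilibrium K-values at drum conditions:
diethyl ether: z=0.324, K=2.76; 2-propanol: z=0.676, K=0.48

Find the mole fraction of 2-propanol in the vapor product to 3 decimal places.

y_2-propanol = 0.371

Rachford–Rice: g(ψ) = Σ zᵢ(Kᵢ−1)/(1+ψ(Kᵢ−1)) = 0.
Check two-phase: ΣzᵢKᵢ = 1.219 > 1 and Σzᵢ/Kᵢ = 1.526 > 1, so g(0) = 0.219 > 0 and g(1) = -0.526 < 0.
Binary case is linear: z₁(K₁−1)(1+ψ(K₂−1)) + z₂(K₂−1)(1+ψ(K₁−1)) = 0
⇒ ψ = [z₁(K₁−1)+z₂(K₂−1)] / [−(K₁−1)(K₂−1)] = 0.2187/0.9152 = 0.239
Compositions from xᵢ = zᵢ/(1+ψ(Kᵢ−1)), yᵢ = Kᵢxᵢ:
  diethyl ether: x = 0.228, y = 0.629
  2-propanol: x = 0.772, y = 0.371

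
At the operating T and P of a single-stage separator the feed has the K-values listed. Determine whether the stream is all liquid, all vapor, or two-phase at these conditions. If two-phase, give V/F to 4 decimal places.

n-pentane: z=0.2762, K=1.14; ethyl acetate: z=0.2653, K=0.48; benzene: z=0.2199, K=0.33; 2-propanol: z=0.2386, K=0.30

all liquid

ΣzᵢKᵢ = 0.5864; Σzᵢ/Kᵢ = 2.2567.
Since ΣzᵢKᵢ < 1 the mixture is below its bubble point — single liquid phase.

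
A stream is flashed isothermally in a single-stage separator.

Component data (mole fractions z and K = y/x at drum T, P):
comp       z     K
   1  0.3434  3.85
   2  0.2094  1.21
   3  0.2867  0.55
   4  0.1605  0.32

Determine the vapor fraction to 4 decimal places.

Rachford–Rice: g(ψ) = Σ zᵢ(Kᵢ−1)/(1+ψ(Kᵢ−1)) = 0.
Check two-phase: ΣzᵢKᵢ = 1.7845 > 1 and Σzᵢ/Kᵢ = 1.2851 > 1, so g(0) = 0.7845 > 0 and g(1) = -0.2851 < 0.
Newton iteration, ψ⁰ = 0.58:
  ψ = 0.5800: g = 0.05330, g' = -0.7123 → ψ = 0.6548
  ψ = 0.6548: g = 0.00045, g' = -0.7045 → ψ = 0.6555
Converged at ψ = 0.6555.

ψ = 0.6555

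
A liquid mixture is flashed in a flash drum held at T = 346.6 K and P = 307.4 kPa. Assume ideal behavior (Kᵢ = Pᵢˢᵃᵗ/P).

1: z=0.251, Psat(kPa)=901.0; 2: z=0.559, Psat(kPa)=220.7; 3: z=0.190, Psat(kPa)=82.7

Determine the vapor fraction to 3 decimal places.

Raoult's law: Kᵢ = Pᵢˢᵃᵗ/P = Pᵢˢᵃᵗ/307.4.
  K_1 = 901.0/307.4 = 2.93103, K_2 = 220.7/307.4 = 0.71796, K_3 = 82.7/307.4 = 0.26903
Iterate (Newton) starting at ψ = 0.47:
  ψ = 0.470: g = -0.1392, g' = -0.552 → ψ = 0.218
  ψ = 0.218: g = 0.0081, g' = -0.658 → ψ = 0.230
Converged at ψ = 0.230.

ψ = 0.230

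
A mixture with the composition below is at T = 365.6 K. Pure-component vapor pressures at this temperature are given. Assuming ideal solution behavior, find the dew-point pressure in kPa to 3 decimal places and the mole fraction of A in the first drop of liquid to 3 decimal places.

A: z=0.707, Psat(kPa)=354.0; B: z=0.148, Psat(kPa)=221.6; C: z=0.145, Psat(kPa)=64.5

At the dew point ψ → 1, so Σzᵢ/Kᵢ = 1 with Kᵢ = Pᵢˢᵃᵗ/P ⇒ 1/P = Σzᵢ/Pᵢˢᵃᵗ.
1/P = 0.707/354.0 + 0.148/221.6 + 0.145/64.5 = 0.004913 ⇒ P = 203.537 kPa
xᵢ = zᵢP/Pᵢˢᵃᵗ ⇒ x_A = 0.707·203.537/354.0 = 0.406

Pdew = 203.537 kPa, x_A = 0.406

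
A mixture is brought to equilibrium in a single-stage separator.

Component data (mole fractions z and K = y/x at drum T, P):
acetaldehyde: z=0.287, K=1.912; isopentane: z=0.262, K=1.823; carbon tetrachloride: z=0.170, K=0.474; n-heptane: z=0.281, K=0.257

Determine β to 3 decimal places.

β = 0.306

Material balance + equilibrium reduce to Σ zᵢ(Kᵢ−1)/(1+β(Kᵢ−1)) = 0.
Check two-phase: ΣzᵢKᵢ = 1.179 > 1 and Σzᵢ/Kᵢ = 1.746 > 1, so g(0) = 0.179 > 0 and g(1) = -0.746 < 0.
Newton iteration, β⁰ = 0.51:
  β = 0.510: g = -0.1278, g' = -0.689 → β = 0.325
  β = 0.325: g = -0.0108, g' = -0.590 → β = 0.306
Converged at β = 0.306.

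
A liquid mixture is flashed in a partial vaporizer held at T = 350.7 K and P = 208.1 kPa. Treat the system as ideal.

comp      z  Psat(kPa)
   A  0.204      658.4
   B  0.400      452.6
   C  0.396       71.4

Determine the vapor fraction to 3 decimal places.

ψ = 0.645

Raoult's law: Kᵢ = Pᵢˢᵃᵗ/P = Pᵢˢᵃᵗ/208.1.
  K_A = 658.4/208.1 = 3.16386, K_B = 452.6/208.1 = 2.17492, K_C = 71.4/208.1 = 0.34310
Let ψ = V/F and solve Σ zᵢ(Kᵢ−1)/(1+ψ(Kᵢ−1)) = 0.
Feasibility: ΣzᵢKᵢ = 1.651, Σzᵢ/Kᵢ = 1.403 — both > 1, two phases present.
Iterate (Newton) starting at ψ = 0.5:
  ψ = 0.500: g = 0.1207, g' = -0.818 → ψ = 0.648
  ψ = 0.648: g = -0.0019, g' = -0.861 → ψ = 0.645
Converged at ψ = 0.645.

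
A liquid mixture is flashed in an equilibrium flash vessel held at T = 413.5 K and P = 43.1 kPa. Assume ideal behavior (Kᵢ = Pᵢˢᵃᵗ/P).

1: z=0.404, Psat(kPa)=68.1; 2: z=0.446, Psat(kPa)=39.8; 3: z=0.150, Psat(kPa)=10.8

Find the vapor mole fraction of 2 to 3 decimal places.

Raoult's law: Kᵢ = Pᵢˢᵃᵗ/P = Pᵢˢᵃᵗ/43.1.
  K_1 = 68.1/43.1 = 1.58005, K_2 = 39.8/43.1 = 0.92343, K_3 = 10.8/43.1 = 0.25058
Material balance + equilibrium reduce to Σ zᵢ(Kᵢ−1)/(1+ψ(Kᵢ−1)) = 0.
Feasibility: ΣzᵢKᵢ = 1.088, Σzᵢ/Kᵢ = 1.337 — both > 1, two phases present.
Newton iteration, ψ⁰ = 0.5:
  ψ = 0.500: g = -0.0336, g' = -0.300 → ψ = 0.388
  ψ = 0.388: g = -0.0024, g' = -0.261 → ψ = 0.379
Converged at ψ = 0.379.
Compositions from xᵢ = zᵢ/(1+ψ(Kᵢ−1)), yᵢ = Kᵢxᵢ:
  1: x = 0.331, y = 0.523
  2: x = 0.459, y = 0.424
  3: x = 0.209, y = 0.052

y_2 = 0.424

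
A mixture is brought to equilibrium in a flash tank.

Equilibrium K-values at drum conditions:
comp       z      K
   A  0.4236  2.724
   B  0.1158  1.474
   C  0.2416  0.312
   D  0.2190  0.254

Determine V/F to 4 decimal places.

Rachford–Rice: g(V/F) = Σ zᵢ(Kᵢ−1)/(1+V/F(Kᵢ−1)) = 0.
Feasibility: ΣzᵢKᵢ = 1.4556, Σzᵢ/Kᵢ = 1.8706 — both > 1, two phases present.
Iterate (Newton) starting at V/F = 0.68:
  V/F = 0.6800: g = -0.26624, g' = -1.1875 → V/F = 0.4558
  V/F = 0.4558: g = -0.03563, g' = -0.9349 → V/F = 0.4177
  V/F = 0.4177: g = -0.00020, g' = -0.9260 → V/F = 0.4175
Converged at V/F = 0.4175.

V/F = 0.4175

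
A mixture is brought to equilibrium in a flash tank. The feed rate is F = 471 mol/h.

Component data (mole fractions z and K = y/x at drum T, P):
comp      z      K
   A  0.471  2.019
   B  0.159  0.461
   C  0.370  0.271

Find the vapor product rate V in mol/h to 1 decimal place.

Material balance + equilibrium reduce to Σ zᵢ(Kᵢ−1)/(1+V/F(Kᵢ−1)) = 0.
Check two-phase: ΣzᵢKᵢ = 1.125 > 1 and Σzᵢ/Kᵢ = 1.943 > 1, so g(0) = 0.125 > 0 and g(1) = -0.943 < 0.
Newton iteration, V/F⁰ = 0.39:
  V/F = 0.390: g = -0.1419, g' = -0.708 → V/F = 0.190
  V/F = 0.190: g = -0.0062, g' = -0.666 → V/F = 0.180
Converged at V/F = 0.180.
Then V = V/F·F = 0.1803·471 = 84.9 mol/h and L = F − V = 386.1 mol/h.

V = 84.9 mol/h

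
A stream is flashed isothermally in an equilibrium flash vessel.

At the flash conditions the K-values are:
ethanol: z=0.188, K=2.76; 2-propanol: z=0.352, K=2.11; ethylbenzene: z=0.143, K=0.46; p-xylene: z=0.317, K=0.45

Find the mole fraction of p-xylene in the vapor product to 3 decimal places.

y_p-xylene = 0.219

Material balance + equilibrium reduce to Σ zᵢ(Kᵢ−1)/(1+β(Kᵢ−1)) = 0.
Check two-phase: ΣzᵢKᵢ = 1.470 > 1 and Σzᵢ/Kᵢ = 1.250 > 1, so g(0) = 0.470 > 0 and g(1) = -0.250 < 0.
Newton iteration, β⁰ = 0.5:
  β = 0.500: g = 0.0810, g' = -0.605 → β = 0.634
  β = 0.634: g = 0.0006, g' = -0.602 → β = 0.635
Converged at β = 0.635.
Compositions from xᵢ = zᵢ/(1+β(Kᵢ−1)), yᵢ = Kᵢxᵢ:
  ethanol: x = 0.089, y = 0.245
  2-propanol: x = 0.206, y = 0.436
  ethylbenzene: x = 0.218, y = 0.100
  p-xylene: x = 0.487, y = 0.219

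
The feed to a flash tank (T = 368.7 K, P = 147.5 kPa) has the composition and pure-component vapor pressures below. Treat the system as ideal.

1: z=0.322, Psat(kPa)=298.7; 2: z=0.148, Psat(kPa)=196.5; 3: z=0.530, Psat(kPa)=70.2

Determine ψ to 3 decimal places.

Raoult's law: Kᵢ = Pᵢˢᵃᵗ/P = Pᵢˢᵃᵗ/147.5.
  K_1 = 298.7/147.5 = 2.02508, K_2 = 196.5/147.5 = 1.33220, K_3 = 70.2/147.5 = 0.47593
Rachford–Rice: g(ψ) = Σ zᵢ(Kᵢ−1)/(1+ψ(Kᵢ−1)) = 0.
g(0) = ΣzᵢKᵢ − 1 = 0.101 and g(1) = 1 − Σzᵢ/Kᵢ = -0.384, so a root lies in (0, 1).
Newton iteration, ψ⁰ = 0.3:
  ψ = 0.300: g = -0.0324, g' = -0.416 → ψ = 0.222
  ψ = 0.222: g = 0.0003, g' = -0.425 → ψ = 0.223
Converged at ψ = 0.223.

ψ = 0.223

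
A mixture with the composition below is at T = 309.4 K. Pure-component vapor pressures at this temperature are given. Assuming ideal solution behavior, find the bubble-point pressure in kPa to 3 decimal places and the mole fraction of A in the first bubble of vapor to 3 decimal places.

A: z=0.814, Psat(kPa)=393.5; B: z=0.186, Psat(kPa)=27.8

At the bubble point ψ → 0, so ΣzᵢKᵢ = 1 with Kᵢ = Pᵢˢᵃᵗ/P ⇒ P = ΣzᵢPᵢˢᵃᵗ.
P = 0.814·393.5 + 0.186·27.8 = 325.480 kPa
yᵢ = zᵢPᵢˢᵃᵗ/P ⇒ y_A = 0.814·393.5/325.480 = 0.984

Pbub = 325.480 kPa, y_A = 0.984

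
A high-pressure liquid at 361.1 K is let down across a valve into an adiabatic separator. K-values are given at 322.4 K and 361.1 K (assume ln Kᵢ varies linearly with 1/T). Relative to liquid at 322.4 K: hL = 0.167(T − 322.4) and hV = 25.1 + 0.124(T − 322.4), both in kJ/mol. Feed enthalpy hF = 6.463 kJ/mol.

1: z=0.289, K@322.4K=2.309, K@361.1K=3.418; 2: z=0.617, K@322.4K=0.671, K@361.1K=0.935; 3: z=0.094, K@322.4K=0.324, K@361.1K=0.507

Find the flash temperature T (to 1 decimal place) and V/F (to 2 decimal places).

Adiabatic flash: solve Rachford–Rice at each trial T, then check hF = ψ·hV(T) + (1−ψ)·hL(T).
  T = 322.4 K: K = (2.309, 0.671, 0.324), RR gives ψ = 0.221, H_out = 5.536 kJ/mol
  T = 361.1 K: K = (3.418, 0.935, 0.507), RR gives ψ = 1.000, H_out = 29.899 kJ/mol
  T = 341.8 K: K = (2.842, 0.800, 0.411), RR gives ψ = 0.683, H_out = 19.816 kJ/mol
  T = 332.1 K: K = (2.570, 0.734, 0.366), RR gives ψ = 0.440, H_out = 12.492 kJ/mol
  T = 327.2 K: K = (2.436, 0.702, 0.344), RR gives ψ = 0.328, H_out = 8.968 kJ/mol
  T = 324.8 K: K = (2.372, 0.687, 0.334), RR gives ψ = 0.274, H_out = 7.254 kJ/mol
Linear interpolation between T = 322.4 (H_out = 5.536) and T = 324.8 (H_out = 7.254) on hF = 6.463 gives T ≈ 323.7 K, at which ψ = 0.25.

T = 323.7 K, V/F = 0.25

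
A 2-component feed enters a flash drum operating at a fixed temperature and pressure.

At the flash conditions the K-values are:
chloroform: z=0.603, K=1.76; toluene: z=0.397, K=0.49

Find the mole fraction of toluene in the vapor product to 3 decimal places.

Newton iteration, V/F⁰ = 0.5:
  V/F = 0.500: g = 0.0603, g' = -0.369 → V/F = 0.663
  V/F = 0.663: g = -0.0014, g' = -0.390 → V/F = 0.660
Converged at V/F = 0.660.
Compositions from xᵢ = zᵢ/(1+V/F(Kᵢ−1)), yᵢ = Kᵢxᵢ:
  chloroform: x = 0.402, y = 0.707
  toluene: x = 0.598, y = 0.293

y_toluene = 0.293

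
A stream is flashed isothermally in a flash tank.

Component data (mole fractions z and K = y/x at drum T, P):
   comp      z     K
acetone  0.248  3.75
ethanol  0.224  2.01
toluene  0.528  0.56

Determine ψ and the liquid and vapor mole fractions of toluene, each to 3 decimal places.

Let ψ = V/F and solve Σ zᵢ(Kᵢ−1)/(1+ψ(Kᵢ−1)) = 0.
Check two-phase: ΣzᵢKᵢ = 1.676 > 1 and Σzᵢ/Kᵢ = 1.120 > 1, so g(0) = 0.676 > 0 and g(1) = -0.120 < 0.
Newton iteration, ψ⁰ = 0.67:
  ψ = 0.670: g = 0.0454, g' = -0.519 → ψ = 0.758
  ψ = 0.758: g = 0.0009, g' = -0.501 → ψ = 0.759
Converged at ψ = 0.759.
Compositions from xᵢ = zᵢ/(1+ψ(Kᵢ−1)), yᵢ = Kᵢxᵢ:
  acetone: x = 0.080, y = 0.301
  ethanol: x = 0.127, y = 0.255
  toluene: x = 0.793, y = 0.444

ψ = 0.759, x_toluene = 0.793, y_toluene = 0.444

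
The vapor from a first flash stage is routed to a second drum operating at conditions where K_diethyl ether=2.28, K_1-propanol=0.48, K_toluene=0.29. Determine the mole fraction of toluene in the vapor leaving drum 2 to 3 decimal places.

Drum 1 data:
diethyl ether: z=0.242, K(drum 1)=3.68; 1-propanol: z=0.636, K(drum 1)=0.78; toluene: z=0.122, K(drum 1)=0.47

Drum 1:
Let ψ₁ = V/F and solve Σ zᵢ(Kᵢ−1)/(1+ψ₁(Kᵢ−1)) = 0.
Check two-phase: ΣzᵢKᵢ = 1.444 > 1 and Σzᵢ/Kᵢ = 1.141 > 1, so g(0) = 0.444 > 0 and g(1) = -0.141 < 0.
Newton iteration, ψ₁⁰ = 0.47:
  ψ₁ = 0.470: g = 0.0449, g' = -0.439 → ψ₁ = 0.572
  ψ₁ = 0.572: g = 0.0032, g' = -0.382 → ψ₁ = 0.580
Converged at ψ₁ = 0.580.
Drum-1 compositions:
  diethyl ether: x = 0.095, y = 0.348
  1-propanol: x = 0.729, y = 0.569
  toluene: x = 0.176, y = 0.083
Drum-2 feed = drum-1 vapor: z₂ = (0.3485, 0.5687, 0.0828).
Drum 2:
Rachford–Rice: g(ψ₂) = Σ zᵢ(Kᵢ−1)/(1+ψ₂(Kᵢ−1)) = 0.
g(0) = ΣzᵢKᵢ − 1 = 0.092 and g(1) = 1 − Σzᵢ/Kᵢ = -0.623, so a root lies in (0, 1).
Newton iteration, ψ₂⁰ = 0.5:
  ψ₂ = 0.500: g = -0.2188, g' = -0.593 → ψ₂ = 0.131
Converged at ψ₂ = 0.131.
  diethyl ether: x = 0.299, y = 0.681
  1-propanol: x = 0.610, y = 0.293
  toluene: x = 0.091, y = 0.026

y_toluene (drum 2) = 0.026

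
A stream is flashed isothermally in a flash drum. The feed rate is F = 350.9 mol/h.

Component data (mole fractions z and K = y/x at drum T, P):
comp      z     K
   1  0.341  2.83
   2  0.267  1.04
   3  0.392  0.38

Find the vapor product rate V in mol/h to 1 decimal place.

V = 166.6 mol/h

Material balance + equilibrium reduce to Σ zᵢ(Kᵢ−1)/(1+V/F(Kᵢ−1)) = 0.
g(0) = ΣzᵢKᵢ − 1 = 0.392 and g(1) = 1 − Σzᵢ/Kᵢ = -0.409, so a root lies in (0, 1).
Iterate (Newton) starting at V/F = 0.5:
  V/F = 0.500: g = -0.0159, g' = -0.628 → V/F = 0.475
Converged at V/F = 0.475.
Then V = V/F·F = 0.4747·350.9 = 166.6 mol/h and L = F − V = 184.3 mol/h.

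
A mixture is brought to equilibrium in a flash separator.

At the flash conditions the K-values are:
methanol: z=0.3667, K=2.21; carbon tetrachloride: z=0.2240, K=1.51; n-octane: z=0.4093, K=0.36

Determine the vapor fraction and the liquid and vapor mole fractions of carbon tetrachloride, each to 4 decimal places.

Let ψ = V/F and solve Σ zᵢ(Kᵢ−1)/(1+ψ(Kᵢ−1)) = 0.
Feasibility: ΣzᵢKᵢ = 1.2960, Σzᵢ/Kᵢ = 1.4512 — both > 1, two phases present.
Newton–Raphson from ψ = 0.5:
  ψ = 0.5000: g = -0.01774, g' = -0.6080 → ψ = 0.4708
  ψ = 0.4708: g = -0.00013, g' = -0.5992 → ψ = 0.4706
Converged at ψ = 0.4706.
Compositions from xᵢ = zᵢ/(1+ψ(Kᵢ−1)), yᵢ = Kᵢxᵢ:
  methanol: x = 0.2337, y = 0.5164
  carbon tetrachloride: x = 0.1806, y = 0.2728
  n-octane: x = 0.5857, y = 0.2109

ψ = 0.4706, x_carbon tetrachloride = 0.1806, y_carbon tetrachloride = 0.2728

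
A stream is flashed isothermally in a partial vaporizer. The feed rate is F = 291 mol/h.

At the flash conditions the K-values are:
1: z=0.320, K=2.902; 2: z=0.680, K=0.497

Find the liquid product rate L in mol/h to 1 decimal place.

L = 209.9 mol/h

Rachford–Rice: g(V/F) = Σ zᵢ(Kᵢ−1)/(1+V/F(Kᵢ−1)) = 0.
g(0) = ΣzᵢKᵢ − 1 = 0.267 and g(1) = 1 − Σzᵢ/Kᵢ = -0.478, so a root lies in (0, 1).
Iterate (Newton) starting at V/F = 0.5:
  V/F = 0.500: g = -0.1450, g' = -0.611 → V/F = 0.263
  V/F = 0.263: g = 0.0117, g' = -0.743 → V/F = 0.278
  V/F = 0.278: g = 0.0001, g' = -0.727 → V/F = 0.279
Converged at V/F = 0.279.
Then V = V/F·F = 0.2787·291 = 81.1 mol/h and L = F − V = 209.9 mol/h.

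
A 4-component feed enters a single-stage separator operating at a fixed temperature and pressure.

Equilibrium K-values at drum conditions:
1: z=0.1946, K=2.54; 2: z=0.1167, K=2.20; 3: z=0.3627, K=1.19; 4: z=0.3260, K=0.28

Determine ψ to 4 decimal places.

Rachford–Rice: g(ψ) = Σ zᵢ(Kᵢ−1)/(1+ψ(Kᵢ−1)) = 0.
Check two-phase: ΣzᵢKᵢ = 1.2739 > 1 and Σzᵢ/Kᵢ = 1.5987 > 1, so g(0) = 0.2739 > 0 and g(1) = -0.5987 < 0.
Iterate (Newton) starting at ψ = 0.5:
  ψ = 0.5000: g = -0.04698, g' = -0.6365 → ψ = 0.4262
  ψ = 0.4262: g = -0.00129, g' = -0.6047 → ψ = 0.4240
Converged at ψ = 0.4240.

ψ = 0.4240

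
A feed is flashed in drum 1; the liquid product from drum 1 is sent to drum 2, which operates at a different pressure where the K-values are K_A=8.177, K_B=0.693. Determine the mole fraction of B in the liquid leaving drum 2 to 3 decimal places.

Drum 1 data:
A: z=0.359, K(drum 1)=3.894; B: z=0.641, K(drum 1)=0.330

x_B (drum 2) = 0.959

Drum 1:
Let ψ₁ = V/F and solve Σ zᵢ(Kᵢ−1)/(1+ψ₁(Kᵢ−1)) = 0.
Check two-phase: ΣzᵢKᵢ = 1.609 > 1 and Σzᵢ/Kᵢ = 2.035 > 1, so g(0) = 0.609 > 0 and g(1) = -1.035 < 0.
Newton–Raphson from ψ₁ = 0.5:
  ψ₁ = 0.500: g = -0.2212, g' = -1.153 → ψ₁ = 0.308
  ψ₁ = 0.308: g = 0.0081, g' = -1.297 → ψ₁ = 0.314
Converged at ψ₁ = 0.314.
Drum-1 compositions:
  A: x = 0.188, y = 0.732
  B: x = 0.812, y = 0.268
Drum-2 feed = drum-1 liquid: z₂ = (0.1880, 0.8120).
Drum 2:
Let ψ₂ = V/F and solve Σ zᵢ(Kᵢ−1)/(1+ψ₂(Kᵢ−1)) = 0.
Check two-phase: ΣzᵢKᵢ = 2.100 > 1 and Σzᵢ/Kᵢ = 1.195 > 1, so g(0) = 1.100 > 0 and g(1) = -0.195 < 0.
Newton–Raphson from ψ₂ = 0.63:
  ψ₂ = 0.630: g = -0.0647, g' = -0.435 → ψ₂ = 0.481
  ψ₂ = 0.481: g = 0.0104, g' = -0.593 → ψ₂ = 0.499
Converged at ψ₂ = 0.499.
  A: x = 0.041, y = 0.335
  B: x = 0.959, y = 0.665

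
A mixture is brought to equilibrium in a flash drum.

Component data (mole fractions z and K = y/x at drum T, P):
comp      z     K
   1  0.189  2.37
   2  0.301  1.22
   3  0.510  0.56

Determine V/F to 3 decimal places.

V/F = 0.261

Rachford–Rice: g(V/F) = Σ zᵢ(Kᵢ−1)/(1+V/F(Kᵢ−1)) = 0.
Feasibility: ΣzᵢKᵢ = 1.101, Σzᵢ/Kᵢ = 1.237 — both > 1, two phases present.
Newton–Raphson from V/F = 0.5:
  V/F = 0.500: g = -0.0744, g' = -0.299 → V/F = 0.251
  V/F = 0.251: g = 0.0031, g' = -0.334 → V/F = 0.260
  V/F = 0.260: g = 0.0000, g' = -0.332 → V/F = 0.261
Converged at V/F = 0.261.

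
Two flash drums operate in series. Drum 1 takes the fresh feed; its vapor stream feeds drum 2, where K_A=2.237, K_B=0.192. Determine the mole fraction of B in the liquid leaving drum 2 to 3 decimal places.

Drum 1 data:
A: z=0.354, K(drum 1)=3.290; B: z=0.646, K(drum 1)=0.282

x_B (drum 2) = 0.605

Drum 1:
Material balance + equilibrium reduce to Σ zᵢ(Kᵢ−1)/(1+ψ₁(Kᵢ−1)) = 0.
Feasibility: ΣzᵢKᵢ = 1.347, Σzᵢ/Kᵢ = 2.398 — both > 1, two phases present.
Newton iteration, ψ₁⁰ = 0.5:
  ψ₁ = 0.500: g = -0.3457, g' = -1.214 → ψ₁ = 0.215
  ψ₁ = 0.215: g = -0.0056, g' = -1.299 → ψ₁ = 0.211
Converged at ψ₁ = 0.211.
Drum-1 compositions:
  A: x = 0.239, y = 0.785
  B: x = 0.761, y = 0.215
Drum-2 feed = drum-1 vapor: z₂ = (0.7853, 0.2147).
Drum 2:
Let ψ₂ = V/F and solve Σ zᵢ(Kᵢ−1)/(1+ψ₂(Kᵢ−1)) = 0.
Check two-phase: ΣzᵢKᵢ = 1.798 > 1 and Σzᵢ/Kᵢ = 1.469 > 1, so g(0) = 0.798 > 0 and g(1) = -0.469 < 0.
Iterate (Newton) starting at ψ₂ = 0.6:
  ψ₂ = 0.600: g = 0.2209, g' = -0.924 → ψ₂ = 0.839
  ψ₂ = 0.839: g = -0.0620, g' = -1.641 → ψ₂ = 0.801
  ψ₂ = 0.801: g = -0.0042, g' = -1.431 → ψ₂ = 0.798
Converged at ψ₂ = 0.798.
  A: x = 0.395, y = 0.884
  B: x = 0.605, y = 0.116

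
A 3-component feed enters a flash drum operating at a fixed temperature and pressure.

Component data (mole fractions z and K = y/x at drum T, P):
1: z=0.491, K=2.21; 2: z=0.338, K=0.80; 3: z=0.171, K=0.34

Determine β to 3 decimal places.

Rachford–Rice: g(β) = Σ zᵢ(Kᵢ−1)/(1+β(Kᵢ−1)) = 0.
Check two-phase: ΣzᵢKᵢ = 1.414 > 1 and Σzᵢ/Kᵢ = 1.148 > 1, so g(0) = 0.414 > 0 and g(1) = -0.148 < 0.
Newton–Raphson from β = 0.5:
  β = 0.500: g = 0.1266, g' = -0.462 → β = 0.774
  β = 0.774: g = -0.0040, g' = -0.522 → β = 0.767
  β = 0.767: g = -0.0000, g' = -0.517 → β = 0.766
Converged at β = 0.766.

β = 0.766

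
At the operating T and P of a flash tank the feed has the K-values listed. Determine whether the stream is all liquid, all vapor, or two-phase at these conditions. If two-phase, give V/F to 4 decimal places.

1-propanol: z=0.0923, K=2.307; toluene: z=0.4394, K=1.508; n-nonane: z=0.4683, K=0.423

two-phase, V/F = 0.1817

ΣzᵢKᵢ = 1.0736; Σzᵢ/Kᵢ = 1.4385.
Both exceed 1, so a two-phase solution exists.
Iterate (Newton) starting at ψ = 0.5:
  ψ = 0.5000: g = -0.12881, g' = -0.4378 → ψ = 0.2057
  ψ = 0.2057: g = -0.00944, g' = -0.3916 → ψ = 0.1816
  ψ = 0.1816: g = 0.00001, g' = -0.3926 → ψ = 0.1817
Converged at ψ = 0.1817.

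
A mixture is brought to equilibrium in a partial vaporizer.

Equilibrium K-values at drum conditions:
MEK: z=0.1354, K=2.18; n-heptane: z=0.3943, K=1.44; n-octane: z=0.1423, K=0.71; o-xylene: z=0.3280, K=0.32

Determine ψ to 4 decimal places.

ψ = 0.1673

Material balance + equilibrium reduce to Σ zᵢ(Kᵢ−1)/(1+ψ(Kᵢ−1)) = 0.
Check two-phase: ΣzᵢKᵢ = 1.0690 > 1 and Σzᵢ/Kᵢ = 1.5614 > 1, so g(0) = 0.0690 > 0 and g(1) = -0.5614 < 0.
Newton iteration, ψ⁰ = 0.54:
  ψ = 0.5400: g = -0.16362, g' = -0.5158 → ψ = 0.2228
  ψ = 0.2228: g = -0.02245, g' = -0.4059 → ψ = 0.1674
  ψ = 0.1674: g = -0.00007, g' = -0.4040 → ψ = 0.1673
Converged at ψ = 0.1673.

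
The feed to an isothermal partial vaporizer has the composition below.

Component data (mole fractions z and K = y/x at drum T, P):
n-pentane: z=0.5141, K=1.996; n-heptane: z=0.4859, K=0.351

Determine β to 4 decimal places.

Let β = V/F and solve Σ zᵢ(Kᵢ−1)/(1+β(Kᵢ−1)) = 0.
g(0) = ΣzᵢKᵢ − 1 = 0.1967 and g(1) = 1 − Σzᵢ/Kᵢ = -0.6419, so a root lies in (0, 1).
Binary case is linear: z₁(K₁−1)(1+β(K₂−1)) + z₂(K₂−1)(1+β(K₁−1)) = 0
⇒ β = [z₁(K₁−1)+z₂(K₂−1)] / [−(K₁−1)(K₂−1)] = 0.19669/0.64640 = 0.3043

β = 0.3043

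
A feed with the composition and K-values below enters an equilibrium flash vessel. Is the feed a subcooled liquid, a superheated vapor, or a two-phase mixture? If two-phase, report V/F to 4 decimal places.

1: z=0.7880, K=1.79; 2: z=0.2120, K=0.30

two-phase, V/F = 0.8574

ΣzᵢKᵢ = 1.4741; Σzᵢ/Kᵢ = 1.1469.
Both exceed 1, so a two-phase solution exists.
Rachford–Rice: g(ψ) = Σ zᵢ(Kᵢ−1)/(1+ψ(Kᵢ−1)) = 0.
Newton iteration, ψ⁰ = 0.52:
  ψ = 0.5200: g = 0.20792, g' = -0.5039 → ψ = 0.9326
  ψ = 0.9326: g = -0.06903, g' = -1.0249 → ψ = 0.8653
  ψ = 0.8653: g = -0.00659, g' = -0.8416 → ψ = 0.8574
Converged at ψ = 0.8574.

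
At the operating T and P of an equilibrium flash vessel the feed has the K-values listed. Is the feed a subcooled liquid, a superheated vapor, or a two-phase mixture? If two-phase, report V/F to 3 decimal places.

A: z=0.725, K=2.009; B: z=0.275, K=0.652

superheated vapor

ΣzᵢKᵢ = 1.636; Σzᵢ/Kᵢ = 0.783.
Since Σzᵢ/Kᵢ < 1 the mixture is above its dew point — single vapor phase.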